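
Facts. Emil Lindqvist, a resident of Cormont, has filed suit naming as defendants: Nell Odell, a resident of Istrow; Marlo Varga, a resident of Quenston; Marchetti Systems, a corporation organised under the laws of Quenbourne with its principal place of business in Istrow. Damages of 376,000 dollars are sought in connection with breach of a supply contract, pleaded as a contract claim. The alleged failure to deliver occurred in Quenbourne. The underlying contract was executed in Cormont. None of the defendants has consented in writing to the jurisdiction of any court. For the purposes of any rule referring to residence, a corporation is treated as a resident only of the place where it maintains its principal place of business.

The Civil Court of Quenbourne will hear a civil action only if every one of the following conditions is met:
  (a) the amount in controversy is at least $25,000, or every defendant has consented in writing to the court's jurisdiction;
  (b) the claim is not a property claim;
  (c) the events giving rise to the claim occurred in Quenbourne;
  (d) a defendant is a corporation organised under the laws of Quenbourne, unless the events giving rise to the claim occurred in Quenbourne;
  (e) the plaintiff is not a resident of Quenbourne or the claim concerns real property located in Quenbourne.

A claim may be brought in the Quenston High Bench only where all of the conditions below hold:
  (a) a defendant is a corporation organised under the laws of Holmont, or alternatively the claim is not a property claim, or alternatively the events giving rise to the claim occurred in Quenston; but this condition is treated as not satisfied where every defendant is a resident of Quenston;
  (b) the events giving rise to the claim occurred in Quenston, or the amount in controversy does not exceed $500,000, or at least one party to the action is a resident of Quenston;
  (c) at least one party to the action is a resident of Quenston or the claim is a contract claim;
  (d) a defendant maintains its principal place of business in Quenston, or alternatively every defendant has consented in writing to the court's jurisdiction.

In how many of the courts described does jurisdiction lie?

The Civil Court of Quenbourne:
  (a) The amount in controversy is 376,000 dollars, which meets the USD 25,000 floor — that alternative is enough. Met.
  (b) The claim is a contract claim, not a property claim. Satisfied.
  (c) The operative events occurred in Quenbourne. Satisfied.
  (d) Marchetti Systems is organised under the laws of Quenbourne. Condition met.
  (e) The plaintiff resides in Cormont, which is not Quenbourne, which satisfies one of the alternatives. Condition met.
  → All conditions met; jurisdiction exists.
The Quenston High Bench:
  (a) The claim is a contract claim, not a property claim, so this disjunct is met. The carve-out does not apply: the defendants reside as follows — Nell Odell in Istrow, Marlo Varga in Quenston, Marchetti Systems in Istrow — not all in Quenston. Satisfied.
  (b) The amount in controversy is USD 376,000, within the $500,000 ceiling, so this disjunct is met. Met.
  (c) Marlo Varga resides in Quenston — that alternative is enough. Met.
  (d) The corporate defendant(s) have their principal place of business in Istrow, not Quenston; no such written consent has been filed — none of the alternatives is met. Not satisfied.
  → No jurisdiction.
Courts with jurisdiction: the Civil Court of Quenbourne — 1 in total.

1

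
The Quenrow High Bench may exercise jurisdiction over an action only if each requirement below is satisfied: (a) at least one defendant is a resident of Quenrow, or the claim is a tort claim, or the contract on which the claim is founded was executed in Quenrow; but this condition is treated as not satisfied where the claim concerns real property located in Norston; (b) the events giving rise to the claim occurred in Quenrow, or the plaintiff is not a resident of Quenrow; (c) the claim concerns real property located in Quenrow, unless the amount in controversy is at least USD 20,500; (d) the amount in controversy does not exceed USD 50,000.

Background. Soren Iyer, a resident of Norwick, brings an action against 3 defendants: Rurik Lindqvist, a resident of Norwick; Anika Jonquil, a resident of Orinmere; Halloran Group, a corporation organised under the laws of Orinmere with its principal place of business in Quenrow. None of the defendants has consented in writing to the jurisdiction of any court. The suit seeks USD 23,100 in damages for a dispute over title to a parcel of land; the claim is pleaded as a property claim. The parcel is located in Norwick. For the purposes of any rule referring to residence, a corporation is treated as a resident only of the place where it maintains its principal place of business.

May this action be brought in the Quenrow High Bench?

Yes

The Quenrow High Bench:
  (a) Halloran Group resides in Quenrow, which satisfies one of the alternatives. And the carve-out is inapplicable — the property lies in Norwick, not Norston. Satisfied.
  (b) The plaintiff resides in Norwick, which is not Quenrow, so this disjunct is met. Met.
  (c) The property lies in Norwick, not Quenrow. However, the amount in controversy is $23,100, which meets the USD 20,500 floor, so the 'unless' proviso supplies this condition. Satisfied.
  (d) The amount in controversy is 23,100 dollars, within the 50,000 dollars ceiling. Condition met.
  → Every requirement is satisfied — jurisdiction.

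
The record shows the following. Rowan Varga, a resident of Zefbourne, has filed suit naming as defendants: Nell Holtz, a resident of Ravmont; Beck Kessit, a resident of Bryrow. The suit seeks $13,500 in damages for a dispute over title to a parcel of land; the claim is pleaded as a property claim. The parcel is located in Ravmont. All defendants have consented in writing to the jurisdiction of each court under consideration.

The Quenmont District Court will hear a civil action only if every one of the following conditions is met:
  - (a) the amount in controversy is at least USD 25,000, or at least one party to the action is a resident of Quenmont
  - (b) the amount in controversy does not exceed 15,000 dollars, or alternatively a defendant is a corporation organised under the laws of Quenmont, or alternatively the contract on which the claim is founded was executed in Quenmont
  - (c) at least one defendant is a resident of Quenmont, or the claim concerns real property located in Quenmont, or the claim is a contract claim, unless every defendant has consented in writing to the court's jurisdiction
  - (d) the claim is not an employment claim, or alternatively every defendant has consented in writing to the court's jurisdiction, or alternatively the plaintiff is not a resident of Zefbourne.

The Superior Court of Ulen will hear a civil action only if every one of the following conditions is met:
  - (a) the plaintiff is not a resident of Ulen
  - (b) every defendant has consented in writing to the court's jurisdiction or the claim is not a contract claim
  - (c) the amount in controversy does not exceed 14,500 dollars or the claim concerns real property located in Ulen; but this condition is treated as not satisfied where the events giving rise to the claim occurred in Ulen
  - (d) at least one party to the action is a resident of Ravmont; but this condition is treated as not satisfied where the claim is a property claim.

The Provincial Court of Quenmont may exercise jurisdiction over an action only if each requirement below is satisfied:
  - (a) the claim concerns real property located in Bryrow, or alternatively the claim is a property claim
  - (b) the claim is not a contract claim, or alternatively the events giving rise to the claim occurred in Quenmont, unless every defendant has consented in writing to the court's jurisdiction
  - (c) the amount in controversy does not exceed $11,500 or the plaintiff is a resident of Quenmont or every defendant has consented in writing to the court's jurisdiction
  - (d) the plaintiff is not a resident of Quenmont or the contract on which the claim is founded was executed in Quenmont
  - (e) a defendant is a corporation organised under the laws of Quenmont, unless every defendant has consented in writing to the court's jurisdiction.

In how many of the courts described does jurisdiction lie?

1

The Quenmont District Court:
  (a) The amount in controversy is USD 13,500, below the 25,000 dollars floor; no party resides in Quenmont — no alternative holds. Not met.
  (b) The amount in controversy is USD 13,500, within the USD 15,000 ceiling, which satisfies one of the alternatives. Condition met.
  (c) No defendant resides in Quenmont (they reside in Ravmont, Bryrow); the property lies in Ravmont, not Quenmont; the claim is a property claim, not a contract claim — no alternative holds. The proviso rescues it, though: every defendant has filed written consent. Satisfied.
  (d) The claim is a property claim, not an employment claim, so one alternative holds. Condition met.
  → No jurisdiction.
The Superior Court of Ulen:
  (a) The plaintiff resides in Zefbourne, which is not Ulen. Satisfied.
  (b) Every defendant has filed written consent, so one alternative holds. Met.
  (c) The amount in controversy is USD 13,500, within the USD 14,500 ceiling, which satisfies one of the alternatives. The carve-out does not apply: the operative events occurred in Ravmont, not Ulen. Met.
  (d) Nell Holtz resides in Ravmont. But the claim is a property claim, triggering the carve-out and defeating this condition. Condition not met.
  → The court lacks jurisdiction.
The Provincial Court of Quenmont:
  (a) The claim is a property claim, so one alternative holds. Condition met.
  (b) The claim is a property claim, not a contract claim, which satisfies one of the alternatives. Satisfied.
  (c) Every defendant has filed written consent, which satisfies one of the alternatives. Condition met.
  (d) The plaintiff resides in Zefbourne, which is not Quenmont, so one alternative holds. Met.
  (e) No defendant is a corporation. But every defendant has filed written consent, and the 'unless' clause therefore excuses the requirement. Condition met.
  → The court has jurisdiction.
Courts with jurisdiction: the Provincial Court of Quenmont — 1 in total.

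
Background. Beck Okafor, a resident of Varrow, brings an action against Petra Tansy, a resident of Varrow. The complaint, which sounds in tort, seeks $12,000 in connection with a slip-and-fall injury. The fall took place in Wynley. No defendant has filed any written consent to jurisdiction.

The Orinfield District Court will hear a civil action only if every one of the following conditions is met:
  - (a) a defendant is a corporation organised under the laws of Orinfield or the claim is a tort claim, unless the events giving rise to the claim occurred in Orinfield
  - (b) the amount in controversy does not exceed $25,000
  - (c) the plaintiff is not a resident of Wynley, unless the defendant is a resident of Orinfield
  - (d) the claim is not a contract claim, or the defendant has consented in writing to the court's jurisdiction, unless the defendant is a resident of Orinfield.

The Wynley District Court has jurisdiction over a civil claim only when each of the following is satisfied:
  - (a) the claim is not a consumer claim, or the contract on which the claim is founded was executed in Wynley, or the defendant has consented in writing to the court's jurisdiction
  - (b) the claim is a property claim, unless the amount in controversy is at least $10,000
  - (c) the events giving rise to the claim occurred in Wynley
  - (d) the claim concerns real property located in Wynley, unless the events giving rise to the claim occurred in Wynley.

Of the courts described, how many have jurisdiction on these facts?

The Orinfield District Court:
  (a) The claim is a tort claim — that alternative is enough. Met.
  (b) The amount in controversy is $12,000, within the $25,000 ceiling. Satisfied.
  (c) The plaintiff resides in Varrow, which is not Wynley. Satisfied.
  (d) The claim is a tort claim, not a contract claim, which satisfies one of the alternatives. Satisfied.
  → Jurisdiction lies.
The Wynley District Court:
  (a) The claim is a tort claim, not a consumer claim, which satisfies one of the alternatives. Condition met.
  (b) The claim is a tort claim, not a property claim. The proviso rescues it, though: the amount in controversy is USD 12,000, which meets the 10,000 dollars floor. Met.
  (c) The operative events occurred in Wynley. Met.
  (d) The claim does not concern real property. The proviso rescues it, though: the operative events occurred in Wynley. Met.
  → Every requirement is satisfied — jurisdiction.
Courts with jurisdiction: the Orinfield District Court, the Wynley District Court — 2 in total.

2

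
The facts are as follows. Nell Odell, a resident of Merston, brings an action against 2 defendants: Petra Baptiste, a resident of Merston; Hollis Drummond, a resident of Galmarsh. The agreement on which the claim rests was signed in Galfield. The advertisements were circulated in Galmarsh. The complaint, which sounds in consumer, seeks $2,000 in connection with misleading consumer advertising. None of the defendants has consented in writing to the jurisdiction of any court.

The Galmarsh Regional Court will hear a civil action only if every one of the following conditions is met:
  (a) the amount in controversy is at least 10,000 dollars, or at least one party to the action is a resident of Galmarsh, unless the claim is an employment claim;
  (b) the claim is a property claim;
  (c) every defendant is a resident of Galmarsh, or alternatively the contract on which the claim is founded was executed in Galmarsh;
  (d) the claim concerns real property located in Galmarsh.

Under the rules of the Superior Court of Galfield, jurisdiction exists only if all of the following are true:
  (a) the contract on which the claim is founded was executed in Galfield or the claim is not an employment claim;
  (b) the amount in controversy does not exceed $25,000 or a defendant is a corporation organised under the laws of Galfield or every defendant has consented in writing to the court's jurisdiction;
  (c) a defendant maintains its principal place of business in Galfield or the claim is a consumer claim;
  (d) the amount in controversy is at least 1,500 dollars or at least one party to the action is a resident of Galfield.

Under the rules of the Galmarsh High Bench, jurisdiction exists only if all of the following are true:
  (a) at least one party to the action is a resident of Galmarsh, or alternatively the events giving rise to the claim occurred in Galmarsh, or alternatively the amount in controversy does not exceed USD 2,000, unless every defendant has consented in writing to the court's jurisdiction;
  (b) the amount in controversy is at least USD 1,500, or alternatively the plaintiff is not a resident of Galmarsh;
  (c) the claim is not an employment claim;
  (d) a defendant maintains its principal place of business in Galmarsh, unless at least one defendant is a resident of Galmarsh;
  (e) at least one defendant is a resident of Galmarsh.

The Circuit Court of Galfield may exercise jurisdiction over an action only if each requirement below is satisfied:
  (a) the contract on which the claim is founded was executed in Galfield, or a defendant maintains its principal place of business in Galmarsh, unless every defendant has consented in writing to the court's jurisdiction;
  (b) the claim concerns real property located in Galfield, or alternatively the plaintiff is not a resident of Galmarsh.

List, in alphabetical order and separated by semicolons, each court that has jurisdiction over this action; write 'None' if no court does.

the Circuit Court of Galfield; the Galmarsh High Bench; the Superior Court of Galfield

The Galmarsh Regional Court:
  (a) Hollis Drummond resides in Galmarsh, so this disjunct is met. Condition met.
  (b) The claim is a consumer claim, not a property claim. Not met.
  (c) The defendants reside as follows — Petra Baptiste in Merston, Hollis Drummond in Galmarsh — not all in Galmarsh; the contract was executed in Galfield, not Galmarsh — no alternative holds. Condition not met.
  (d) The claim does not concern real property. Fails.
  → The court lacks jurisdiction.
The Superior Court of Galfield:
  (a) The contract was executed in Galfield, which satisfies one of the alternatives. Condition met.
  (b) The amount in controversy is 2,000 dollars, within the $25,000 ceiling, which satisfies one of the alternatives. Satisfied.
  (c) The claim is a consumer claim, so this disjunct is met. Met.
  (d) The amount in controversy is 2,000 dollars, which meets the $1,500 floor, so one alternative holds. Condition met.
  → Jurisdiction lies.
The Galmarsh High Bench:
  (a) Hollis Drummond resides in Galmarsh, so this disjunct is met. Met.
  (b) The amount in controversy is $2,000, which meets the 1,500 dollars floor — that alternative is enough. Condition met.
  (c) The claim is a consumer claim, not an employment claim. Met.
  (d) No defendant is a corporation. But Hollis Drummond resides in Galmarsh, and the 'unless' clause therefore excuses the requirement. Condition met.
  (e) Hollis Drummond resides in Galmarsh. Condition met.
  → Every requirement is satisfied — jurisdiction.
The Circuit Court of Galfield:
  (a) The contract was executed in Galfield, so one alternative holds. Condition met.
  (b) The plaintiff resides in Merston, which is not Galmarsh — that alternative is enough. Satisfied.
  → All conditions met; jurisdiction exists.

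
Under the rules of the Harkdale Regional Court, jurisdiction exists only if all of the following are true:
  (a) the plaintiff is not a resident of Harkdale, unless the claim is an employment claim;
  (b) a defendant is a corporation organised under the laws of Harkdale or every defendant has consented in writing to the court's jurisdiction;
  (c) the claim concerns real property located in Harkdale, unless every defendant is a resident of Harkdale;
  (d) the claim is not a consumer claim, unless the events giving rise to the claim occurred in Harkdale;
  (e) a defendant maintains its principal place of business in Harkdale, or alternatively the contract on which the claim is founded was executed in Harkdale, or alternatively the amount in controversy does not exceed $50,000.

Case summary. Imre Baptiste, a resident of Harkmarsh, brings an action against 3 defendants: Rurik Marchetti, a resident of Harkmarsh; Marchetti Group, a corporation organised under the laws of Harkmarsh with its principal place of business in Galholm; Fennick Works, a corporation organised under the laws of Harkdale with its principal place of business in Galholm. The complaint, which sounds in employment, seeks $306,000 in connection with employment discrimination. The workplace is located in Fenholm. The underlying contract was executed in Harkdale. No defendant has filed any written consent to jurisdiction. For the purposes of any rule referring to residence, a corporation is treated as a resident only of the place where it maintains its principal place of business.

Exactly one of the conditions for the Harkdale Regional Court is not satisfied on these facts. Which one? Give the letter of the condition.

The Harkdale Regional Court:
  (a) The plaintiff resides in Harkmarsh, which is not Harkdale. Met.
  (b) Fennick Works is organised under the laws of Harkdale, so one alternative holds. Satisfied.
  (c) The claim does not concern real property. Nor does the 'unless' clause help: the defendants reside as follows — Rurik Marchetti in Harkmarsh, Marchetti Group in Galholm, Fennick Works in Galholm — not all in Harkdale. Not satisfied.
  (d) The claim is an employment claim, not a consumer claim. Satisfied.
  (e) The contract was executed in Harkdale — that alternative is enough. Satisfied.
Only condition (c) fails.

(c)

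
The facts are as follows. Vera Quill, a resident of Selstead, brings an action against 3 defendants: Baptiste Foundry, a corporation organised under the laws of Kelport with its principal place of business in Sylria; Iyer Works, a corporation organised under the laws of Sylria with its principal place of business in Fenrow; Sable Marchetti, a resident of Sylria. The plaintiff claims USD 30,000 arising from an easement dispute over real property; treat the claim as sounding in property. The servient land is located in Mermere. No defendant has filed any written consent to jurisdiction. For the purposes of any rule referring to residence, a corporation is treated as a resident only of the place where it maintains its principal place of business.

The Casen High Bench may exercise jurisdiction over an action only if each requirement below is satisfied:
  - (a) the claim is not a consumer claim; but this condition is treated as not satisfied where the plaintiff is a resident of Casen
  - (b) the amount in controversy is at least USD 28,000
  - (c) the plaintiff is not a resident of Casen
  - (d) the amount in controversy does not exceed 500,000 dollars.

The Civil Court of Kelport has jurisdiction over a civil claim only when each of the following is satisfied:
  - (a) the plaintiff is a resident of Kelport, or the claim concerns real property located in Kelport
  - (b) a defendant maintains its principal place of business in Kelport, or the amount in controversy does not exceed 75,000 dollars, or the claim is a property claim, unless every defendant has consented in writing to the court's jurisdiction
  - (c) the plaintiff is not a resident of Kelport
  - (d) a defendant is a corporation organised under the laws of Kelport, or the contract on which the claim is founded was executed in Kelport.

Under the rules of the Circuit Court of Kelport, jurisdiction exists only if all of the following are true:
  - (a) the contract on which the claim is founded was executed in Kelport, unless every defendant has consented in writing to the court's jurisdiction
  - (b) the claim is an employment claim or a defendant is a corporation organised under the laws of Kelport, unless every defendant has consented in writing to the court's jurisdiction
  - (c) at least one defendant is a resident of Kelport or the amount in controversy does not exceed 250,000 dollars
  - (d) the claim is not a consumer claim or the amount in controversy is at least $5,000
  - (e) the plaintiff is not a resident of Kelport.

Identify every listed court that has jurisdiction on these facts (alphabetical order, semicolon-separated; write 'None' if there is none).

The Casen High Bench:
  (a) The claim is a property claim, not a consumer claim. The exception is not triggered, since the plaintiff resides in Selstead, not Casen. Condition met.
  (b) The amount in controversy is $30,000, which meets the $28,000 floor. Condition met.
  (c) The plaintiff resides in Selstead, which is not Casen. Condition met.
  (d) The amount in controversy is $30,000, within the 500,000 dollars ceiling. Satisfied.
  → The court has jurisdiction.
The Civil Court of Kelport:
  (a) The plaintiff resides in Selstead, not Kelport; the property lies in Mermere, not Kelport — none of the alternatives is met. Not satisfied.
  (b) The amount in controversy is 30,000 dollars, within the $75,000 ceiling, so this disjunct is met. Satisfied.
  (c) The plaintiff resides in Selstead, which is not Kelport. Satisfied.
  (d) Baptiste Foundry is organised under the laws of Kelport, so one alternative holds. Satisfied.
  → At least one condition fails; no jurisdiction.
The Circuit Court of Kelport:
  (a) No contract (and hence no place of execution) is alleged. Nor does the 'unless' clause help: no such written consent has been filed. Condition not met.
  (b) Baptiste Foundry is organised under the laws of Kelport — that alternative is enough. Met.
  (c) The amount in controversy is USD 30,000, within the $250,000 ceiling — that alternative is enough. Condition met.
  (d) The claim is a property claim, not a consumer claim, which satisfies one of the alternatives. Met.
  (e) The plaintiff resides in Selstead, which is not Kelport. Condition met.
  → Not every requirement is met — no jurisdiction.

the Casen High Bench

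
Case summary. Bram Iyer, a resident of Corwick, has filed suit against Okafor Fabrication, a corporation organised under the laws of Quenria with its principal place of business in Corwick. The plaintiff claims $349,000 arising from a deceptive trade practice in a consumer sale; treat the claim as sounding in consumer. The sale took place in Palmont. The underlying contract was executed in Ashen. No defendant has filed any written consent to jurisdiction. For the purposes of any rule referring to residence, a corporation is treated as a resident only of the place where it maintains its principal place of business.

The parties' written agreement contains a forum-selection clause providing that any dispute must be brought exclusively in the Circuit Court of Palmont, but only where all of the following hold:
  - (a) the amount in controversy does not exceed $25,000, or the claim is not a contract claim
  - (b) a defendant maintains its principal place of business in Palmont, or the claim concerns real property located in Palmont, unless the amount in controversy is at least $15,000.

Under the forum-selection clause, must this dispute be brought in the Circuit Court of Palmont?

Yes

The Circuit Court of Palmont:
  (a) The claim is a consumer claim, not a contract claim, which satisfies one of the alternatives. Met.
  (b) The corporate defendant(s) have their principal place of business in Corwick, not Palmont; the claim does not concern real property — every alternative fails. However, the amount in controversy is USD 349,000, which meets the $15,000 floor, so the 'unless' proviso supplies this condition. Satisfied.
  → The clause applies.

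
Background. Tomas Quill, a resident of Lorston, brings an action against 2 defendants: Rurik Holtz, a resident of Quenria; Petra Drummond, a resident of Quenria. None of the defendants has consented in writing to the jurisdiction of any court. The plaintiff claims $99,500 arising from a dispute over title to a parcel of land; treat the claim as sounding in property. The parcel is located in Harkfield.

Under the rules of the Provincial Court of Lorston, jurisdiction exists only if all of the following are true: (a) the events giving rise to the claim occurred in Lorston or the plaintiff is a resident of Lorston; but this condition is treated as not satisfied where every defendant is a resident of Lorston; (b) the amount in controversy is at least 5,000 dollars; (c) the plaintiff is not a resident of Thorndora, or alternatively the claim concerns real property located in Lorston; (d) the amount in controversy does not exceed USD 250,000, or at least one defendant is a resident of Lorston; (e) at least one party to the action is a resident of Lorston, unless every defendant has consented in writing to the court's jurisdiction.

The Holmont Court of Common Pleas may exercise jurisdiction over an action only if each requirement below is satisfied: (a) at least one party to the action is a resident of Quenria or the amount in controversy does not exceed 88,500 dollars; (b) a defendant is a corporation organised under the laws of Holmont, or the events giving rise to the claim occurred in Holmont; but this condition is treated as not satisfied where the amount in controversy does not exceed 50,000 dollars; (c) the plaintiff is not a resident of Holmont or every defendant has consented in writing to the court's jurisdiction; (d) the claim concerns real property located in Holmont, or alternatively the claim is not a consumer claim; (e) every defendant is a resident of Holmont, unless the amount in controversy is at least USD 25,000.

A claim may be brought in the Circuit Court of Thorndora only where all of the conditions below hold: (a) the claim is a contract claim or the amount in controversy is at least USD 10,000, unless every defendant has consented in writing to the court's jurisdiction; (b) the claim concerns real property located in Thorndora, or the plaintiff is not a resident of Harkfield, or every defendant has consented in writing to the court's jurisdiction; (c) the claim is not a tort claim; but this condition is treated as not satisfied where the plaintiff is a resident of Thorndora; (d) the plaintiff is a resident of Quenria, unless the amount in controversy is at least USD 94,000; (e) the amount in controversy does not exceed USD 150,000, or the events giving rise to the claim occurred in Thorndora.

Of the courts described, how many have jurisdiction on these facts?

2

The Provincial Court of Lorston:
  (a) The plaintiff resides in Lorston, which satisfies one of the alternatives. The carve-out does not apply: the defendants reside as follows — Rurik Holtz in Quenria, Petra Drummond in Quenria — not all in Lorston. Condition met.
  (b) The amount in controversy is 99,500 dollars, which meets the USD 5,000 floor. Met.
  (c) The plaintiff resides in Lorston, which is not Thorndora, so one alternative holds. Condition met.
  (d) The amount in controversy is USD 99,500, within the $250,000 ceiling — that alternative is enough. Satisfied.
  (e) Tomas Quill resides in Lorston. Satisfied.
  → The court has jurisdiction.
The Holmont Court of Common Pleas:
  (a) Rurik Holtz resides in Quenria, so this disjunct is met. Satisfied.
  (b) No defendant is a corporation; the operative events occurred in Harkfield, not Holmont — every alternative fails. Not satisfied.
  (c) The plaintiff resides in Lorston, which is not Holmont, so this disjunct is met. Condition met.
  (d) The claim is a property claim, not a consumer claim, so this disjunct is met. Met.
  (e) The defendants reside as follows — Rurik Holtz in Quenria, Petra Drummond in Quenria — not all in Holmont. But the amount in controversy is USD 99,500, which meets the 25,000 dollars floor, and the 'unless' clause therefore excuses the requirement. Satisfied.
  → At least one condition fails; no jurisdiction.
The Circuit Court of Thorndora:
  (a) The amount in controversy is USD 99,500, which meets the 10,000 dollars floor, so one alternative holds. Satisfied.
  (b) The plaintiff resides in Lorston, which is not Harkfield, so one alternative holds. Met.
  (c) The claim is a property claim, not a tort claim. And the carve-out is inapplicable — the plaintiff resides in Lorston, not Thorndora. Met.
  (d) The plaintiff resides in Lorston, not Quenria. The proviso rescues it, though: the amount in controversy is 99,500 dollars, which meets the 94,000 dollars floor. Satisfied.
  (e) The amount in controversy is 99,500 dollars, within the USD 150,000 ceiling, so this disjunct is met. Satisfied.
  → Every requirement is satisfied — jurisdiction.
Courts with jurisdiction: the Provincial Court of Lorston, the Circuit Court of Thorndora — 2 in total.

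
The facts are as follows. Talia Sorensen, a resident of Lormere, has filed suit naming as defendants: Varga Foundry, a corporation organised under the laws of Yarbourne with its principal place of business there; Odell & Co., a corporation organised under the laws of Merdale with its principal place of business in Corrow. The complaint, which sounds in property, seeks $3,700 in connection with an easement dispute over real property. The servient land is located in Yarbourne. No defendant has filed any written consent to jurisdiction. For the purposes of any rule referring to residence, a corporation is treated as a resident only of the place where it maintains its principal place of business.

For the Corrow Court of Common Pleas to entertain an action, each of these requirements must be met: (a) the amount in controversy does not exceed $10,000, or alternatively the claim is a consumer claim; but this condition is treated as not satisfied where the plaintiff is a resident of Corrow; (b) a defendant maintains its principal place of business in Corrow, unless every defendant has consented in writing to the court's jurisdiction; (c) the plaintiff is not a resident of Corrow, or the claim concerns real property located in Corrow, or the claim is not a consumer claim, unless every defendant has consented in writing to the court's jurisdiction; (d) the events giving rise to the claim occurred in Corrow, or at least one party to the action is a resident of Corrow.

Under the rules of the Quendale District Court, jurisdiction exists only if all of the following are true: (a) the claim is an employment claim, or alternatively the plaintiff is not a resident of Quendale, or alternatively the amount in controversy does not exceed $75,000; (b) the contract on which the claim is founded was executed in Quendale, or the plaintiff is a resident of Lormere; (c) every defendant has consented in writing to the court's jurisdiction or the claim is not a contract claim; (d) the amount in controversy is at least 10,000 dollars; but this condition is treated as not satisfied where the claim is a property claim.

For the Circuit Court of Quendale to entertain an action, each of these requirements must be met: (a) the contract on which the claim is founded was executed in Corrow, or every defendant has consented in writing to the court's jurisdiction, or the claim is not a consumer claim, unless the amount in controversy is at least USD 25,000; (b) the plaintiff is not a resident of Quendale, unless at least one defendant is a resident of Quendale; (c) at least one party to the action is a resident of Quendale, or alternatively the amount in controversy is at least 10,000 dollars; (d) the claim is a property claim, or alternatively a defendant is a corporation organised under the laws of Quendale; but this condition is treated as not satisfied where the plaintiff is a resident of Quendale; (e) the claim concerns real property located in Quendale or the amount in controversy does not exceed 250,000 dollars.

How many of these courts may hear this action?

1

The Corrow Court of Common Pleas:
  (a) The amount in controversy is $3,700, within the $10,000 ceiling — that alternative is enough. The carve-out does not apply: the plaintiff resides in Lormere, not Corrow. Met.
  (b) Odell & Co. has its principal place of business in Corrow. Condition met.
  (c) The plaintiff resides in Lormere, which is not Corrow, which satisfies one of the alternatives. Satisfied.
  (d) Odell & Co. resides in Corrow, so one alternative holds. Satisfied.
  → Jurisdiction lies.
The Quendale District Court:
  (a) The plaintiff resides in Lormere, which is not Quendale, which satisfies one of the alternatives. Met.
  (b) The plaintiff resides in Lormere, which satisfies one of the alternatives. Satisfied.
  (c) The claim is a property claim, not a contract claim, which satisfies one of the alternatives. Met.
  (d) The amount in controversy is 3,700 dollars, below the 10,000 dollars floor. Not satisfied.
  → Not every requirement is met — no jurisdiction.
The Circuit Court of Quendale:
  (a) The claim is a property claim, not a consumer claim, which satisfies one of the alternatives. Met.
  (b) The plaintiff resides in Lormere, which is not Quendale. Satisfied.
  (c) No party resides in Quendale; the amount in controversy is 3,700 dollars, below the USD 10,000 floor — every alternative fails. Not satisfied.
  (d) The claim is a property claim — that alternative is enough. The exception is not triggered, since the plaintiff resides in Lormere, not Quendale. Met.
  (e) The amount in controversy is $3,700, within the USD 250,000 ceiling, which satisfies one of the alternatives. Satisfied.
  → The court lacks jurisdiction.
Courts with jurisdiction: the Corrow Court of Common Pleas — 1 in total.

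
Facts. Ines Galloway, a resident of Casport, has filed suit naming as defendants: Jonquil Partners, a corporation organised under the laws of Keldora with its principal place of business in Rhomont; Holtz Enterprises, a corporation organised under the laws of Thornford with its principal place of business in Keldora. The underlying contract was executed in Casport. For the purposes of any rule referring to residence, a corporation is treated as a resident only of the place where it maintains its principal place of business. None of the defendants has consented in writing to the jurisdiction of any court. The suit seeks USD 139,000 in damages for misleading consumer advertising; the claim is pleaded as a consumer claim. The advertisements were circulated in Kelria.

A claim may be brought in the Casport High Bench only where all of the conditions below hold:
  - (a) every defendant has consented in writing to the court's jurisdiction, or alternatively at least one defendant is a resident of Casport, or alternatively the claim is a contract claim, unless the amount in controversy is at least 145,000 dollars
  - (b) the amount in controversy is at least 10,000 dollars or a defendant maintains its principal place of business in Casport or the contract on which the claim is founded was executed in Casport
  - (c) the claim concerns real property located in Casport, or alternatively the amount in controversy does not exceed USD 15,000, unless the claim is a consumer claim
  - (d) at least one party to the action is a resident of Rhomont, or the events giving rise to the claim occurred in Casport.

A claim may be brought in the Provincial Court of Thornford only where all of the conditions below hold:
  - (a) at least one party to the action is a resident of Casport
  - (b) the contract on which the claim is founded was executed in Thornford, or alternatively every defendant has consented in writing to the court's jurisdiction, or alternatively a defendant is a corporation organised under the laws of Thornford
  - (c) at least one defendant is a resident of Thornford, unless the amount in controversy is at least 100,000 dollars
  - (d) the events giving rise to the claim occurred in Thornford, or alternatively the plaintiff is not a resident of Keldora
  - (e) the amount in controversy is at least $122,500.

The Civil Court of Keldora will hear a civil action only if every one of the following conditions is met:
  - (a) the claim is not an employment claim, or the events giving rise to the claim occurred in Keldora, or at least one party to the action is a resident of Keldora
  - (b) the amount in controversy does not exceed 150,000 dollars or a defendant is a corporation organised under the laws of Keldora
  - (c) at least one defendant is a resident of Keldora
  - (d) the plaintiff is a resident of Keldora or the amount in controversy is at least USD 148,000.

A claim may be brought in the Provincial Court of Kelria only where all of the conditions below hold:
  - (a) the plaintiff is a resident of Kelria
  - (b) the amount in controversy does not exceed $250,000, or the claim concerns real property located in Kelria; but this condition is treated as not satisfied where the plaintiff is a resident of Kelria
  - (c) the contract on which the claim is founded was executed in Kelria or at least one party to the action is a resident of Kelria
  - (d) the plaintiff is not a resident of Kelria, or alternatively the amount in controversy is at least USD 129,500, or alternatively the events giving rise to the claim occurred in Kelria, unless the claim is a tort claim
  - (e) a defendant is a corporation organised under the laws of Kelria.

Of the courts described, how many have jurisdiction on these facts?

1

The Casport High Bench:
  (a) No such written consent has been filed; no defendant resides in Casport (they reside in Rhomont, Keldora); the claim is a consumer claim, not a contract claim — no alternative holds. And the amount in controversy is $139,000, below the $145,000 floor, so the proviso does not save it. Fails.
  (b) The amount in controversy is 139,000 dollars, which meets the $10,000 floor, so one alternative holds. Condition met.
  (c) The claim does not concern real property; the amount in controversy is $139,000, above the 15,000 dollars ceiling — no alternative holds. However, the claim is a consumer claim, so the 'unless' proviso supplies this condition. Met.
  (d) Jonquil Partners resides in Rhomont, which satisfies one of the alternatives. Met.
  → No jurisdiction.
The Provincial Court of Thornford:
  (a) Ines Galloway resides in Casport. Satisfied.
  (b) Holtz Enterprises is organised under the laws of Thornford — that alternative is enough. Satisfied.
  (c) No defendant resides in Thornford (they reside in Rhomont, Keldora). But the amount in controversy is 139,000 dollars, which meets the 100,000 dollars floor, and the 'unless' clause therefore excuses the requirement. Condition met.
  (d) The plaintiff resides in Casport, which is not Keldora — that alternative is enough. Met.
  (e) The amount in controversy is $139,000, which meets the $122,500 floor. Condition met.
  → The court has jurisdiction.
The Civil Court of Keldora:
  (a) The claim is a consumer claim, not an employment claim, which satisfies one of the alternatives. Satisfied.
  (b) The amount in controversy is $139,000, within the USD 150,000 ceiling, which satisfies one of the alternatives. Met.
  (c) Holtz Enterprises resides in Keldora. Satisfied.
  (d) The plaintiff resides in Casport, not Keldora; the amount in controversy is 139,000 dollars, below the $148,000 floor — no alternative holds. Not satisfied.
  → The court lacks jurisdiction.
The Provincial Court of Kelria:
  (a) The plaintiff resides in Casport, not Kelria. Fails.
  (b) The amount in controversy is USD 139,000, within the $250,000 ceiling, so one alternative holds. The exception is not triggered, since the plaintiff resides in Casport, not Kelria. Condition met.
  (c) The contract was executed in Casport, not Kelria; no party resides in Kelria — no alternative holds. Not met.
  (d) The plaintiff resides in Casport, which is not Kelria — that alternative is enough. Met.
  (e) The corporate defendant(s) are organised in Keldora, Thornford, not Kelria. Not satisfied.
  → Not every requirement is met — no jurisdiction.
Courts with jurisdiction: the Provincial Court of Thornford — 1 in total.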